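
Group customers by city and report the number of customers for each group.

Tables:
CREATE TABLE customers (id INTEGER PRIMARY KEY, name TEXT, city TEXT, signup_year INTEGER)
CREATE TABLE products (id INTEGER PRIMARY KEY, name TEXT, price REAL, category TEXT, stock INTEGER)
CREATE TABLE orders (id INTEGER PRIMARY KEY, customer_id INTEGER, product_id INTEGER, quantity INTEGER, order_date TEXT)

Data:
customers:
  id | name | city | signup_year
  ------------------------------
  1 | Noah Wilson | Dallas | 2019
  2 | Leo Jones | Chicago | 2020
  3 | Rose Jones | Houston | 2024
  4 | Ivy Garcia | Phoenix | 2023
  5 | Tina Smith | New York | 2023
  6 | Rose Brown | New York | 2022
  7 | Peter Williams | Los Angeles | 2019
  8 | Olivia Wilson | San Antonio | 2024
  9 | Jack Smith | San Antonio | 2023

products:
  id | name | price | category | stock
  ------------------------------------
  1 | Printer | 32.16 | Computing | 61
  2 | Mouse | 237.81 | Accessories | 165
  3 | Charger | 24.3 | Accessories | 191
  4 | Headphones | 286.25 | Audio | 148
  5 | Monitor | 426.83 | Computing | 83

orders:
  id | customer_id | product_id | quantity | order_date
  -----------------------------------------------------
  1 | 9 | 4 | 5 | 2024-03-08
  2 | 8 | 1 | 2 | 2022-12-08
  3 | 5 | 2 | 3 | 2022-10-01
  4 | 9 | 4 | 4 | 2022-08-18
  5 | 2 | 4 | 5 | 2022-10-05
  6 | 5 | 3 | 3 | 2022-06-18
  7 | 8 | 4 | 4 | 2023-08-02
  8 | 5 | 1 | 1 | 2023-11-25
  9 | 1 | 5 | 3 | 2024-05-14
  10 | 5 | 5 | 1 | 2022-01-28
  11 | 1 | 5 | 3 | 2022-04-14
SELECT city, COUNT(*) AS n FROM customers GROUP BY city

Execution result:
city | n
Chicago | 1
Dallas | 1
Houston | 1
Los Angeles | 1
New York | 2
Phoenix | 1
San Antonio | 2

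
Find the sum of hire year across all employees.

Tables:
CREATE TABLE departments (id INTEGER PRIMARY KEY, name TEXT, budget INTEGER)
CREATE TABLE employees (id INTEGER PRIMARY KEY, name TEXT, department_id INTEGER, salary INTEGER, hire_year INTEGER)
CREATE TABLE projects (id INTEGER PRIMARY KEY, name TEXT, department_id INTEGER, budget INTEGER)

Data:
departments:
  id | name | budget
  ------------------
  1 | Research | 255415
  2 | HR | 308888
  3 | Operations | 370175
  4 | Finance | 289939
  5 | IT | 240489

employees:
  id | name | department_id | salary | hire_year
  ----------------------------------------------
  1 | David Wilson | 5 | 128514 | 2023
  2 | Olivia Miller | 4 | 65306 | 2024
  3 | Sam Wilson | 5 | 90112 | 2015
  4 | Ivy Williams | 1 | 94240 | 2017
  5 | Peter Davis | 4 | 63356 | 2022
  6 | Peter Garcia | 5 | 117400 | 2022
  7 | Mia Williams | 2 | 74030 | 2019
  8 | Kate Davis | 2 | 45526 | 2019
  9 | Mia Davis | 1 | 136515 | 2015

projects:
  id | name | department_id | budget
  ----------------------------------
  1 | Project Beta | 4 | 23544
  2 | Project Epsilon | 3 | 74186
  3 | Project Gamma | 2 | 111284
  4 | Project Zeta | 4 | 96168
SELECT SUM(hire_year) FROM employees

Execution result:
18176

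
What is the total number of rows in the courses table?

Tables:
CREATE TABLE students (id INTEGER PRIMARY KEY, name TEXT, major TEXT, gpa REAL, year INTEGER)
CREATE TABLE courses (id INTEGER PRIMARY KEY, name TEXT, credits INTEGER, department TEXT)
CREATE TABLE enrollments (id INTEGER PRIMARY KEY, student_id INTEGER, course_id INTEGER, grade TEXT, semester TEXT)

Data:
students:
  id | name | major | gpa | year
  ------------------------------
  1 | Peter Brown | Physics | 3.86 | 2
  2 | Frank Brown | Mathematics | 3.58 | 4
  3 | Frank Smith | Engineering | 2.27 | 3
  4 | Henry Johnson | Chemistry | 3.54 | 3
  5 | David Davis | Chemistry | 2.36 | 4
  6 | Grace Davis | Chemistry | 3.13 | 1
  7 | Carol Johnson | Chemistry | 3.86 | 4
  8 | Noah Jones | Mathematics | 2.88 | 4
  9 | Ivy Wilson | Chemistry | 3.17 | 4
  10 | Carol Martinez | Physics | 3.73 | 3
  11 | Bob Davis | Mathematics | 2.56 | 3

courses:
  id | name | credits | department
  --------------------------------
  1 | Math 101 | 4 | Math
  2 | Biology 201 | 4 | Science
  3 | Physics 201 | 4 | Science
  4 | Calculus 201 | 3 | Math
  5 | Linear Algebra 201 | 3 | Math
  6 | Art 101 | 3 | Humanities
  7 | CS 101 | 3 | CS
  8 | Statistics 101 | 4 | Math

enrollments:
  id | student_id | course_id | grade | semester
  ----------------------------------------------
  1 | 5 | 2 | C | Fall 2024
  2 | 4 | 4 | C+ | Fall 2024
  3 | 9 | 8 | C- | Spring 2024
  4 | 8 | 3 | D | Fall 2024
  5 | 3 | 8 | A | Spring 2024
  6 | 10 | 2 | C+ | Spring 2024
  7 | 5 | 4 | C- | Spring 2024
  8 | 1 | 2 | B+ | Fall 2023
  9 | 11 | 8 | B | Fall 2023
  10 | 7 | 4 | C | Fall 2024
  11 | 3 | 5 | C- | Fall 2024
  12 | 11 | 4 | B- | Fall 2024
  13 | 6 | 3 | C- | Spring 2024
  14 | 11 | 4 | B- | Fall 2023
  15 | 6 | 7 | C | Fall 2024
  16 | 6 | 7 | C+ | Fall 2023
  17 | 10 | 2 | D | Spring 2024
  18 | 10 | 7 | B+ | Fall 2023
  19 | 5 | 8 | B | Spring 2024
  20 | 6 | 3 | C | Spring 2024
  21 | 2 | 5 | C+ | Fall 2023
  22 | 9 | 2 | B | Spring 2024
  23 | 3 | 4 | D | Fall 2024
SELECT COUNT(*) FROM courses

Execution result:
8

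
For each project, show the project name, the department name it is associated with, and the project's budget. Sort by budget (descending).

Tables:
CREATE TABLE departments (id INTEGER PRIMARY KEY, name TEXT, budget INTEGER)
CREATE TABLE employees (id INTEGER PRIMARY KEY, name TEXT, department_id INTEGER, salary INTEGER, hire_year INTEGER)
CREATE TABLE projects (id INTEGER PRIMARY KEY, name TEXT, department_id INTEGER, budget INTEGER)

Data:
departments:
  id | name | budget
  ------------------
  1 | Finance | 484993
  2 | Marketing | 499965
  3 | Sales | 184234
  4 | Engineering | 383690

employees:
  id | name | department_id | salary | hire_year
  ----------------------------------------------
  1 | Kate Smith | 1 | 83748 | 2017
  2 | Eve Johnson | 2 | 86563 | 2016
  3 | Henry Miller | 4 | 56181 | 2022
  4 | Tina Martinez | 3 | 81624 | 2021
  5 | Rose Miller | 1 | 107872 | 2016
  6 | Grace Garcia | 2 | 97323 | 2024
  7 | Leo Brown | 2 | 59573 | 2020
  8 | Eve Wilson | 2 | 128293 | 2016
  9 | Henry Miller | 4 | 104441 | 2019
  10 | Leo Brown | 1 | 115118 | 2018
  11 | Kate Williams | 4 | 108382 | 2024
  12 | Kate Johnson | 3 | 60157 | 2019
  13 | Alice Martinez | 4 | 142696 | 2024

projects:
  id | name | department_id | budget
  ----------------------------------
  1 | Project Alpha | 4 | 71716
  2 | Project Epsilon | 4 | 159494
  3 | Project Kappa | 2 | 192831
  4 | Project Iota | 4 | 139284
SELECT c.name, p.name AS department, c.budget FROM projects c JOIN departments p ON c.department_id = p.id ORDER BY c.budget DESC

Execution result:
name | department | budget
Project Kappa | Marketing | 192831
Project Epsilon | Engineering | 159494
Project Iota | Engineering | 139284
Project Alpha | Engineering | 71716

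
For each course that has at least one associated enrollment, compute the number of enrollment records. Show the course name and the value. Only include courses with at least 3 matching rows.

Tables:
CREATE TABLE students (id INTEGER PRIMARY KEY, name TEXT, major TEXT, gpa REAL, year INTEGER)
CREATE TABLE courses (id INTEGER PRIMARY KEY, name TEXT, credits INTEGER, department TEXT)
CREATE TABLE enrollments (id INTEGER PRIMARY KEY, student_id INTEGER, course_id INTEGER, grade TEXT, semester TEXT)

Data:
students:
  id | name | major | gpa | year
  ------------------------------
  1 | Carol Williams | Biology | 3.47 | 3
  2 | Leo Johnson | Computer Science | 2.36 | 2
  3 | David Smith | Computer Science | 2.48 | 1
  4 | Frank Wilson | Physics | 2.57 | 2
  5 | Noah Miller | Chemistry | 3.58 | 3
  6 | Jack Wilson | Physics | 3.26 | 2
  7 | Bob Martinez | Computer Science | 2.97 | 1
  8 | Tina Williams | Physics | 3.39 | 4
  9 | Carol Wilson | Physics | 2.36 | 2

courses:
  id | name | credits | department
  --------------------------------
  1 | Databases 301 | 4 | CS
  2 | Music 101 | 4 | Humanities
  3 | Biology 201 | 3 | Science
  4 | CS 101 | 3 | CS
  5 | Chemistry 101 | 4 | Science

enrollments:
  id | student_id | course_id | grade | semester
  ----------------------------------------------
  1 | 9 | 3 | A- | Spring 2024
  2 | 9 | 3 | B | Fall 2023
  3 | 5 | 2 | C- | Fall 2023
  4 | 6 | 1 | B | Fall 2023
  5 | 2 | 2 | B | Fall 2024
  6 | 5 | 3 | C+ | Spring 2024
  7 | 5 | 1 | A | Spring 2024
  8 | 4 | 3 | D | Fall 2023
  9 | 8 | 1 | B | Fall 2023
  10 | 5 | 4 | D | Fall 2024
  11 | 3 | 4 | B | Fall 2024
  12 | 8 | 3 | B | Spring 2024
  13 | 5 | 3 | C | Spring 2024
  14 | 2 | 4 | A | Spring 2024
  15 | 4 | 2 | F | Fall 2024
SELECT p.name, COUNT(*) AS n FROM enrollments c JOIN courses p ON c.course_id = p.id GROUP BY p.id, p.name HAVING COUNT(*) >= 3

Execution result:
name | n
Databases 301 | 3
Music 101 | 3
Biology 201 | 6
CS 101 | 3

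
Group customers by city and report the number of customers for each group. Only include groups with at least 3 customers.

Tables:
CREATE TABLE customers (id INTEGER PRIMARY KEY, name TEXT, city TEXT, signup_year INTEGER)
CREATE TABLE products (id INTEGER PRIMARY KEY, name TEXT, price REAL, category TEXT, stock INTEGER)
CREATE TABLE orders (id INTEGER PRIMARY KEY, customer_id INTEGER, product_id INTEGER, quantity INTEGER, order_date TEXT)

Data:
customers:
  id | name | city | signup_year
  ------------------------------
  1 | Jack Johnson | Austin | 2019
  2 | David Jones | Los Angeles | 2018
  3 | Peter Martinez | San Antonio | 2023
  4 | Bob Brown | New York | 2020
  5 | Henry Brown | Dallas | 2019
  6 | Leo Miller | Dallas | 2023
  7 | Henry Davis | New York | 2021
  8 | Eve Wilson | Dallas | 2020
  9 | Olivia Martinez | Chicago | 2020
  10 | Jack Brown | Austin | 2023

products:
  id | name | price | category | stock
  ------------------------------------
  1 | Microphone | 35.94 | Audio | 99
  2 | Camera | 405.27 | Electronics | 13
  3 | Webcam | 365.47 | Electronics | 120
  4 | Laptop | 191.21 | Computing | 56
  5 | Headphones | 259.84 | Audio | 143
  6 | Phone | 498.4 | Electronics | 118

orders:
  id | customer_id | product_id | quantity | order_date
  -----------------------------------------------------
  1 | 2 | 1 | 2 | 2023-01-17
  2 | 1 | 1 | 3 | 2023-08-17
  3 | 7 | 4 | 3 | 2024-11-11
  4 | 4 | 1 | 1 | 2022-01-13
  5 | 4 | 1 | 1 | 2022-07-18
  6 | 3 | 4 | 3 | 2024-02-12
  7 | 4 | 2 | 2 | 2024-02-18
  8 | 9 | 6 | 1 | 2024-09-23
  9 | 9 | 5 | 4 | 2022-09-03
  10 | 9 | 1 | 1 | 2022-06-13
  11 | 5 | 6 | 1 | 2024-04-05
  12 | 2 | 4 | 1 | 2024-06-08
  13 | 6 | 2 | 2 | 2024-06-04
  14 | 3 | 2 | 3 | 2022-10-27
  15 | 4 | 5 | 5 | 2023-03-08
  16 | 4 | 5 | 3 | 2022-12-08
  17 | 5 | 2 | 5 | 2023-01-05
SELECT city, COUNT(*) AS n FROM customers GROUP BY city HAVING COUNT(*) >= 3

Execution result:
city | n
Dallas | 3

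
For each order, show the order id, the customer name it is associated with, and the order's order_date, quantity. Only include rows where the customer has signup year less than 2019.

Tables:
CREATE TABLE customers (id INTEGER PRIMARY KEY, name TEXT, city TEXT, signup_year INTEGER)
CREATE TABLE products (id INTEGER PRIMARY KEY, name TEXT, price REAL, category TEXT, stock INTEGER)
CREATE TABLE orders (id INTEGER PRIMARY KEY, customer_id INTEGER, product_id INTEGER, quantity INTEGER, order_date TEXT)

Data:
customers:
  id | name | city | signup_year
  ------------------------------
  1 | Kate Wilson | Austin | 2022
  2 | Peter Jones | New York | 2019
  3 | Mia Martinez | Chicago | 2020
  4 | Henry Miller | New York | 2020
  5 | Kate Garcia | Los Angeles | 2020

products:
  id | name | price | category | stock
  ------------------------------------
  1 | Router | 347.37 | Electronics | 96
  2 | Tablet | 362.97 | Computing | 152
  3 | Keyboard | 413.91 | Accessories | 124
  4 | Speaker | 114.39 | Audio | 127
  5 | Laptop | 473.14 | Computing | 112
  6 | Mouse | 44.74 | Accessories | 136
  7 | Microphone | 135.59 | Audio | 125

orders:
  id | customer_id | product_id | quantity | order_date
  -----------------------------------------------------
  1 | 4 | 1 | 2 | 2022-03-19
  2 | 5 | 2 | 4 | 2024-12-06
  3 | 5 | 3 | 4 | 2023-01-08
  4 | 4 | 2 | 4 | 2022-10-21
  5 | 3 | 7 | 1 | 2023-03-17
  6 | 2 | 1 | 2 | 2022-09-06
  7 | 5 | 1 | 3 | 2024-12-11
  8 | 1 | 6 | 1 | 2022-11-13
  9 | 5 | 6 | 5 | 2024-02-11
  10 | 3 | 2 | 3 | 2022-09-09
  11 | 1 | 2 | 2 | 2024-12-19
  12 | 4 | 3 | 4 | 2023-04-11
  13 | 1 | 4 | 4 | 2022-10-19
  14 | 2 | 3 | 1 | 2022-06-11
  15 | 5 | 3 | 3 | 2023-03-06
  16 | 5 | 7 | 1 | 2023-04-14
SELECT c.id, p.name AS customer, c.order_date, c.quantity FROM orders c JOIN customers p ON c.customer_id = p.id WHERE p.signup_year < 2019

Execution result:
(no rows)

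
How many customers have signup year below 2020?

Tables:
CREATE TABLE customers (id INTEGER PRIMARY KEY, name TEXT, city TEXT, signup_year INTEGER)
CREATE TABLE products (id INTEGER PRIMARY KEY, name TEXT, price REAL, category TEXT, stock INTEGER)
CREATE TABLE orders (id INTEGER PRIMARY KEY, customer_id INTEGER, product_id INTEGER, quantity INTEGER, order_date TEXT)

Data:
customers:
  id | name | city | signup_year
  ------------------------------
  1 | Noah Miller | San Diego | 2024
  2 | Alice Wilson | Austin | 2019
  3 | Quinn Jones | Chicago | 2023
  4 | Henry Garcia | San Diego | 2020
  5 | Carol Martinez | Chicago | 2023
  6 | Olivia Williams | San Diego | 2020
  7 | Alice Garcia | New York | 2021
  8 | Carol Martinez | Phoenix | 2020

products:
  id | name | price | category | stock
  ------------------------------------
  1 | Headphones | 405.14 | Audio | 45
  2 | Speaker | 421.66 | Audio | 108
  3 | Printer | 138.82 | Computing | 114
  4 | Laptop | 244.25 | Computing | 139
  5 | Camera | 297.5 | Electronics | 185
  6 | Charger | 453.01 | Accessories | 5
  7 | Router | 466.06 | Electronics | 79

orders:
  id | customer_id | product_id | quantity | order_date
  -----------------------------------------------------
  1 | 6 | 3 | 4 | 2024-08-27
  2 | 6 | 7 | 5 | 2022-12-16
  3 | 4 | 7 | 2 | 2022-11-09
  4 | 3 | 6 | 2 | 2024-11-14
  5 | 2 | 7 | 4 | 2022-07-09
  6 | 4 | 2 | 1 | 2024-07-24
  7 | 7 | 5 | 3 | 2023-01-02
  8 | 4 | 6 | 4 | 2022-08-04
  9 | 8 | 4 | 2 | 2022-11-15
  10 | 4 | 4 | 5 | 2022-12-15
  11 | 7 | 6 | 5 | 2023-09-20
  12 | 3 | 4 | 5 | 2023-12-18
SELECT COUNT(*) FROM customers WHERE signup_year < 2020

Execution result:
1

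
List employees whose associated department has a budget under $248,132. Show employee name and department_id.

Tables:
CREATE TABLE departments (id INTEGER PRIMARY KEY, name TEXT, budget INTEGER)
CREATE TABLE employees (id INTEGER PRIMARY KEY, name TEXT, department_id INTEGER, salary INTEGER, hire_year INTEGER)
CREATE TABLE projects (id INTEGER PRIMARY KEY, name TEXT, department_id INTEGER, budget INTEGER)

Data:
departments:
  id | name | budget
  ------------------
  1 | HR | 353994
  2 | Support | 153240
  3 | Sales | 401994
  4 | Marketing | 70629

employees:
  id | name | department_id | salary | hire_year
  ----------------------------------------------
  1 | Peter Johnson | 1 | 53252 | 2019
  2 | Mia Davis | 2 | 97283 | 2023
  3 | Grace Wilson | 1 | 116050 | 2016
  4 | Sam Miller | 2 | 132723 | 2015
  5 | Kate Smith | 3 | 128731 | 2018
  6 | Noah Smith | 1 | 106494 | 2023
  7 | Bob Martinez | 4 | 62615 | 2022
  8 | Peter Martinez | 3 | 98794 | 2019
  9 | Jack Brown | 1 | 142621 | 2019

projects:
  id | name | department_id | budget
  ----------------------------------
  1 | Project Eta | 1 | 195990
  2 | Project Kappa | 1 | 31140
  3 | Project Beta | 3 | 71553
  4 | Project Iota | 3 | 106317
SELECT name, department_id FROM employees WHERE department_id IN (SELECT id FROM departments WHERE budget < 248132)

Execution result:
name | department_id
Mia Davis | 2
Sam Miller | 2
Bob Martinez | 4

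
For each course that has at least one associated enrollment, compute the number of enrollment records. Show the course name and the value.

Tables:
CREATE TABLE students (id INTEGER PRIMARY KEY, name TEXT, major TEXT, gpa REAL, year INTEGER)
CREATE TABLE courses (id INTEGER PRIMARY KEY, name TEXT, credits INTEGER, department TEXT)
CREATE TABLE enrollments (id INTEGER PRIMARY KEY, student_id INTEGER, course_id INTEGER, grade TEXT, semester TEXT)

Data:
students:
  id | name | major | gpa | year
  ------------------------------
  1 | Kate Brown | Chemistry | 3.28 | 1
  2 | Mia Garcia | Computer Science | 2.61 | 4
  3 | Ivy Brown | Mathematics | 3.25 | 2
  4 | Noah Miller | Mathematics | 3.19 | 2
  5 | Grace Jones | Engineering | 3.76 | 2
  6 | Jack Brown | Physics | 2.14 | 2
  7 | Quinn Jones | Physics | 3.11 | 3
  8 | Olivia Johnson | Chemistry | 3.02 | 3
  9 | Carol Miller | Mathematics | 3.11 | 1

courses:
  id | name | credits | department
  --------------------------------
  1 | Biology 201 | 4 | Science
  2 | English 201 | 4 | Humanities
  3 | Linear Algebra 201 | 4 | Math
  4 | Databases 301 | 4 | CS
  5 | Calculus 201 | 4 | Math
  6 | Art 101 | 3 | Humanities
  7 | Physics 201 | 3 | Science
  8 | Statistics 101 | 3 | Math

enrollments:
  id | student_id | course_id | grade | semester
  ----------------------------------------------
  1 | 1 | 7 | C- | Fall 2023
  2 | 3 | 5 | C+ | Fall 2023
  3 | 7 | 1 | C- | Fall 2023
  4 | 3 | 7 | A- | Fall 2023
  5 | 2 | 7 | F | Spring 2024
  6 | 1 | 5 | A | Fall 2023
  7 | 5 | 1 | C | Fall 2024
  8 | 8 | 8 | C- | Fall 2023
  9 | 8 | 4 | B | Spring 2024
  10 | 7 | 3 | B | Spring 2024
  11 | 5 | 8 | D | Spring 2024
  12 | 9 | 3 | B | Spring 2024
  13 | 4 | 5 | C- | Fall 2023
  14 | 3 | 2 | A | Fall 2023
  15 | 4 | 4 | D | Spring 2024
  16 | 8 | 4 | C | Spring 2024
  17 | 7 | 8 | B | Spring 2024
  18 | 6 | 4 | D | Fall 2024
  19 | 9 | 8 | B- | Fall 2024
SELECT p.name, COUNT(*) AS n FROM enrollments c JOIN courses p ON c.course_id = p.id GROUP BY p.id, p.name

Execution result:
name | n
Biology 201 | 2
English 201 | 1
Linear Algebra 201 | 2
Databases 301 | 4
Calculus 201 | 3
Physics 201 | 3
Statistics 101 | 4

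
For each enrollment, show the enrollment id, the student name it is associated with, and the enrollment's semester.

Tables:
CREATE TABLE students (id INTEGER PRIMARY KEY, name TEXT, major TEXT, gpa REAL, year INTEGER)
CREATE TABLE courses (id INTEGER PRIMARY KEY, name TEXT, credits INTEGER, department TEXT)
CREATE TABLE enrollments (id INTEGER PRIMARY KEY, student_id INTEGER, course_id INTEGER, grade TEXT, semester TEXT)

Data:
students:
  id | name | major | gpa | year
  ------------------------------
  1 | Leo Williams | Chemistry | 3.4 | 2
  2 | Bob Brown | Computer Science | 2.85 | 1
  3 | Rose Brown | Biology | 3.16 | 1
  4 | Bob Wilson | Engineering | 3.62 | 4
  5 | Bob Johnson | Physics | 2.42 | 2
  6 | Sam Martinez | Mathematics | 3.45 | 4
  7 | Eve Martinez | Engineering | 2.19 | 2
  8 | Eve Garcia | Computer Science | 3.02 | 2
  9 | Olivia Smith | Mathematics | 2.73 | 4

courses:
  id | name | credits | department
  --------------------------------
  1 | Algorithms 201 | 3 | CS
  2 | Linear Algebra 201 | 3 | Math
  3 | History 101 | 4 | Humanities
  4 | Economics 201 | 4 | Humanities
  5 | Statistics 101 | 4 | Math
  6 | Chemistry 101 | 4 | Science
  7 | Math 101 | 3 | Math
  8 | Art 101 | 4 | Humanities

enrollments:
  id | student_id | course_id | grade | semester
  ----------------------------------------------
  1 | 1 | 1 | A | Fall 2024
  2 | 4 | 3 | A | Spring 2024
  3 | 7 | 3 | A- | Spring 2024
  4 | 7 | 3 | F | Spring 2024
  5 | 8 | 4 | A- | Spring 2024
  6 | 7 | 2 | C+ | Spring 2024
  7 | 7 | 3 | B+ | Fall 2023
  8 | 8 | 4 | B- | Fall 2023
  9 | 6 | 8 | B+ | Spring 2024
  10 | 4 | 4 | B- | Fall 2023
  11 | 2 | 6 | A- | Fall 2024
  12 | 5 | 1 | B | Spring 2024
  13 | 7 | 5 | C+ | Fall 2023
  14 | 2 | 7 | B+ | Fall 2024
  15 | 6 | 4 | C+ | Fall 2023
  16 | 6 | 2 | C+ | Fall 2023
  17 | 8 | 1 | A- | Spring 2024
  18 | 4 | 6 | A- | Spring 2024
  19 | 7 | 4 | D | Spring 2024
SELECT c.id, p.name AS student, c.semester FROM enrollments c JOIN students p ON c.student_id = p.id

Execution result:
id | student | semester
1 | Leo Williams | Fall 2024
2 | Bob Wilson | Spring 2024
3 | Eve Martinez | Spring 2024
4 | Eve Martinez | Spring 2024
5 | Eve Garcia | Spring 2024
6 | Eve Martinez | Spring 2024
7 | Eve Martinez | Fall 2023
8 | Eve Garcia | Fall 2023
9 | Sam Martinez | Spring 2024
10 | Bob Wilson | Fall 2023
11 | Bob Brown | Fall 2024
12 | Bob Johnson | Spring 2024
13 | Eve Martinez | Fall 2023
14 | Bob Brown | Fall 2024
15 | Sam Martinez | Fall 2023
16 | Sam Martinez | Fall 2023
17 | Eve Garcia | Spring 2024
18 | Bob Wilson | Spring 2024
19 | Eve Martinez | Spring 2024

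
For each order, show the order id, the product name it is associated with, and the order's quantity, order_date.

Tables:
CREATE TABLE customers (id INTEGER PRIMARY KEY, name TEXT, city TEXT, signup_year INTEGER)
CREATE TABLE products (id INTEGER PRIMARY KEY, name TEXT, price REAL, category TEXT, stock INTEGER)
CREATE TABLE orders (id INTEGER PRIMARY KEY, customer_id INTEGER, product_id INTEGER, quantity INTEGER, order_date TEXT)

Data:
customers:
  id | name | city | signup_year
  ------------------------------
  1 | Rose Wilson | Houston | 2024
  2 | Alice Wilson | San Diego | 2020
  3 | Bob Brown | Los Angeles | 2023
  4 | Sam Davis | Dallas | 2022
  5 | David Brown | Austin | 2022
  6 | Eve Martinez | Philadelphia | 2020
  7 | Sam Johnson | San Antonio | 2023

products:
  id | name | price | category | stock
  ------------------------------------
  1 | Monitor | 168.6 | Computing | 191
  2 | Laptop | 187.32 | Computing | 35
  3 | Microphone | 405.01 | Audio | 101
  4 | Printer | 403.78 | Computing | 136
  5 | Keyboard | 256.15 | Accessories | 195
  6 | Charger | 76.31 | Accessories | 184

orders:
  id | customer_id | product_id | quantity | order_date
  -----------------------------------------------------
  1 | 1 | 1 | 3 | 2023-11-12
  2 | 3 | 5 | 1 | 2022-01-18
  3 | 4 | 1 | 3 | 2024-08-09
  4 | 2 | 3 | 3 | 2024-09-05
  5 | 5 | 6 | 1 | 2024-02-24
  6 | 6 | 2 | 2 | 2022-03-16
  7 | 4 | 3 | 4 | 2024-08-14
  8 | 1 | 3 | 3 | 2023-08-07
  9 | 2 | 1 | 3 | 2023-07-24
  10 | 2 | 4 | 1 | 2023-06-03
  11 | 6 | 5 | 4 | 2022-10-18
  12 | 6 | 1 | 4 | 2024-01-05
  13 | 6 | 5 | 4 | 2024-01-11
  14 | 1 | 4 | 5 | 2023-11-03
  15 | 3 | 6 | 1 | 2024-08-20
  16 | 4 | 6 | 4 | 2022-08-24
SELECT c.id, p.name AS product, c.quantity, c.order_date FROM orders c JOIN products p ON c.product_id = p.id

Execution result:
id | product | quantity | order_date
1 | Monitor | 3 | 2023-11-12
2 | Keyboard | 1 | 2022-01-18
3 | Monitor | 3 | 2024-08-09
4 | Microphone | 3 | 2024-09-05
5 | Charger | 1 | 2024-02-24
6 | Laptop | 2 | 2022-03-16
7 | Microphone | 4 | 2024-08-14
8 | Microphone | 3 | 2023-08-07
9 | Monitor | 3 | 2023-07-24
10 | Printer | 1 | 2023-06-03
11 | Keyboard | 4 | 2022-10-18
12 | Monitor | 4 | 2024-01-05
13 | Keyboard | 4 | 2024-01-11
14 | Printer | 5 | 2023-11-03
15 | Charger | 1 | 2024-08-20
16 | Charger | 4 | 2022-08-24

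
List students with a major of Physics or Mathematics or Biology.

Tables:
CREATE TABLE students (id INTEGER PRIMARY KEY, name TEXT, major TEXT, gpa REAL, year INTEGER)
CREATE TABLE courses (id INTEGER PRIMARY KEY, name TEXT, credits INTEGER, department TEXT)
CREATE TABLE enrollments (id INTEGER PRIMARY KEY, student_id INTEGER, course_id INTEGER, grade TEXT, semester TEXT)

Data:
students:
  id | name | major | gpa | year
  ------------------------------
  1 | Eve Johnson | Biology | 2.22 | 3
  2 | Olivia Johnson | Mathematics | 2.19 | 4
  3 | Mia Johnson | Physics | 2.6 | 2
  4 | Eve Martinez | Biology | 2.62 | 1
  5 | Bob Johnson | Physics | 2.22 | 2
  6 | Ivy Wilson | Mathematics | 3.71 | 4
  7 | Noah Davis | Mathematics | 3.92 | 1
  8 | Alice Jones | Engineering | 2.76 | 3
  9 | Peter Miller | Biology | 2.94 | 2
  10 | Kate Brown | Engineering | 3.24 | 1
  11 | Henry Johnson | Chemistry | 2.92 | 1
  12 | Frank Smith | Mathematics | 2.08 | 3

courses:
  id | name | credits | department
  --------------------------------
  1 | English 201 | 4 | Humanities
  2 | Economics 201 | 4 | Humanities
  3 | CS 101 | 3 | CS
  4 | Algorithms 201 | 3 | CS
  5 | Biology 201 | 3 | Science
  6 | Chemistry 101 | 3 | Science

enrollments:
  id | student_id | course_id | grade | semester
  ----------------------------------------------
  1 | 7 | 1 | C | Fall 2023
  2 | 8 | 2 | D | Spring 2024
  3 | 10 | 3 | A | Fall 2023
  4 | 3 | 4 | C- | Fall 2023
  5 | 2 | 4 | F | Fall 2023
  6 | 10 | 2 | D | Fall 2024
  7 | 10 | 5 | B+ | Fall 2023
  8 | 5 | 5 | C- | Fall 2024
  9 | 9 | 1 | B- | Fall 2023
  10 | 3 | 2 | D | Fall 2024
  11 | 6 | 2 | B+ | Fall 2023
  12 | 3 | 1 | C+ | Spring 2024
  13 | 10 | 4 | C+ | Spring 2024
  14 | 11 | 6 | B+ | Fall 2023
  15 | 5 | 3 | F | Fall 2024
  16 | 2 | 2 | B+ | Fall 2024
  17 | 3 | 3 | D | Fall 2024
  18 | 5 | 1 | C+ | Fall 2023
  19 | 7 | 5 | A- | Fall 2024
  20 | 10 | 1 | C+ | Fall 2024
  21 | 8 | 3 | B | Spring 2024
SELECT name, major FROM students WHERE major IN ('Physics', 'Mathematics', 'Biology')

Execution result:
name | major
Eve Johnson | Biology
Olivia Johnson | Mathematics
Mia Johnson | Physics
Eve Martinez | Biology
Bob Johnson | Physics
Ivy Wilson | Mathematics
Noah Davis | Mathematics
Peter Miller | Biology
Frank Smith | Mathematics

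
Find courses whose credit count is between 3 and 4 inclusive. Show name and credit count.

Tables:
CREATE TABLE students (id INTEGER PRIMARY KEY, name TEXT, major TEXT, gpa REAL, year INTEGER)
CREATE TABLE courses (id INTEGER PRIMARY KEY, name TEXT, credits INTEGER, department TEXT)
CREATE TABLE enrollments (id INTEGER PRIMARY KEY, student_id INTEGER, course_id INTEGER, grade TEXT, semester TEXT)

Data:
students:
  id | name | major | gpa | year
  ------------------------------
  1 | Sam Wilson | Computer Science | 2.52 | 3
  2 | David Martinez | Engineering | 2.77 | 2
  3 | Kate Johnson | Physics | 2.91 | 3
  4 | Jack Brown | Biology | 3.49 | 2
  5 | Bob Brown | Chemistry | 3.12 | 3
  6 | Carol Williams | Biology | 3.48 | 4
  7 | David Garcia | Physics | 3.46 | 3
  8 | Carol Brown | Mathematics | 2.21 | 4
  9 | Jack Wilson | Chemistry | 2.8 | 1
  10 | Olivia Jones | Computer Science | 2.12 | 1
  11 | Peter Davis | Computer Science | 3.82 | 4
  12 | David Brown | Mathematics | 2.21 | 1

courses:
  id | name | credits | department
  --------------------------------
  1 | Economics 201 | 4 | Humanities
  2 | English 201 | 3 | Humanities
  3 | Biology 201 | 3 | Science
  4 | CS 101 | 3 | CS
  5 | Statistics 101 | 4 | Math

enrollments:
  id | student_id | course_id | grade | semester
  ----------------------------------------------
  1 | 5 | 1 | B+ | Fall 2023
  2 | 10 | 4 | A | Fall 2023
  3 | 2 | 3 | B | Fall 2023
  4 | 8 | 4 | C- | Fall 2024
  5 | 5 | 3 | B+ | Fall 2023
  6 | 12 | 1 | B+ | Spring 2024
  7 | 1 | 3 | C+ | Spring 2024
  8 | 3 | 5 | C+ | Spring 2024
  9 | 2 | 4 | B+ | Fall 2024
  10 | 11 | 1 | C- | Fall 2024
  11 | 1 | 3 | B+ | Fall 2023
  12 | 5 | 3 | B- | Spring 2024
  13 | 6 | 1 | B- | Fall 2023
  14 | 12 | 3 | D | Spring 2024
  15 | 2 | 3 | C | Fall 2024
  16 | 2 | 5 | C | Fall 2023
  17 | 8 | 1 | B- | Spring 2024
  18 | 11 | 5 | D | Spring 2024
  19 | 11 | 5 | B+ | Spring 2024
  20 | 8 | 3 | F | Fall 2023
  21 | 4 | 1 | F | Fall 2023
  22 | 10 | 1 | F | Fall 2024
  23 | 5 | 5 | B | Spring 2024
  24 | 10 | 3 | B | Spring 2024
SELECT name, credits FROM courses WHERE credits BETWEEN 3 AND 4

Execution result:
name | credits
Economics 201 | 4
English 201 | 3
Biology 201 | 3
CS 101 | 3
Statistics 101 | 4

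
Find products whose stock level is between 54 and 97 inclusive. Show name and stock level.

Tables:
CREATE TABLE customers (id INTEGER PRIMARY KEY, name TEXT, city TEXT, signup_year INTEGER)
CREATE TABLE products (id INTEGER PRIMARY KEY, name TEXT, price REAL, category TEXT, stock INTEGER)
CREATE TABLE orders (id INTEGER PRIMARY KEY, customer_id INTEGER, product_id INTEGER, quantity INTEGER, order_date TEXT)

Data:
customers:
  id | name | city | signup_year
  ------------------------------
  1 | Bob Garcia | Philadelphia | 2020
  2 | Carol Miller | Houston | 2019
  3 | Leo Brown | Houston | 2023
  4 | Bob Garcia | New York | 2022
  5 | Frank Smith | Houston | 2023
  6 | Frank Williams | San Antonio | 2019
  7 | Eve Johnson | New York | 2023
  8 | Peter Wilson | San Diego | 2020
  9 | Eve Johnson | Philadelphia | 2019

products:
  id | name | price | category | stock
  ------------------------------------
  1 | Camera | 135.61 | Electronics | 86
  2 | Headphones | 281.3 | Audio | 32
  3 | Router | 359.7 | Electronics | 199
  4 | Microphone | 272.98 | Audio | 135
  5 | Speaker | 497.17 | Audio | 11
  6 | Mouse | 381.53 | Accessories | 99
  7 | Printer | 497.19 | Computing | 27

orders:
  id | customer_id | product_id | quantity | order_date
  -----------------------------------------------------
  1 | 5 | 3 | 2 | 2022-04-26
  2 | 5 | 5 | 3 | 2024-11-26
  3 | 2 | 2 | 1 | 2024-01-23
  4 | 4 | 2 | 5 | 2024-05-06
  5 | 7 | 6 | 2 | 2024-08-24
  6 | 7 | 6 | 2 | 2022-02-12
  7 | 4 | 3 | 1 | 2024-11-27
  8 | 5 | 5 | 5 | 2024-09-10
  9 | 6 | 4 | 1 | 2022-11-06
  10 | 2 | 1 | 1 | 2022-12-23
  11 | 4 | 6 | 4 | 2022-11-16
SELECT name, stock FROM products WHERE stock BETWEEN 54 AND 97

Execution result:
name | stock
Camera | 86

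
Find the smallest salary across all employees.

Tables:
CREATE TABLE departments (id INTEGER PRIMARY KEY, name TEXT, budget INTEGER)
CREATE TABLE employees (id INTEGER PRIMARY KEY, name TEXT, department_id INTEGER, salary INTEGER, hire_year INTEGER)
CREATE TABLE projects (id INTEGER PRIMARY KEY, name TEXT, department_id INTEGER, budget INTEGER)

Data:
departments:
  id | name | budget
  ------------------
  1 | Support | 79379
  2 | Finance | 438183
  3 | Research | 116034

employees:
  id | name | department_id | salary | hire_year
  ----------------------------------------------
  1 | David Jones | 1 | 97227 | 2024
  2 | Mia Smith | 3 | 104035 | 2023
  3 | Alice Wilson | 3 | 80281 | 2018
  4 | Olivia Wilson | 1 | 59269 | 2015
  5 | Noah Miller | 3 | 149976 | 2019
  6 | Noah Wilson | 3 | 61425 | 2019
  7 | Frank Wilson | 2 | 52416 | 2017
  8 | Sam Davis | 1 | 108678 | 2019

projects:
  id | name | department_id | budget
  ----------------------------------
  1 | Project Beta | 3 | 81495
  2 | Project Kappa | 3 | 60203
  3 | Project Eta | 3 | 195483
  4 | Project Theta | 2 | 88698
SELECT MIN(salary) FROM employees

Execution result:
52416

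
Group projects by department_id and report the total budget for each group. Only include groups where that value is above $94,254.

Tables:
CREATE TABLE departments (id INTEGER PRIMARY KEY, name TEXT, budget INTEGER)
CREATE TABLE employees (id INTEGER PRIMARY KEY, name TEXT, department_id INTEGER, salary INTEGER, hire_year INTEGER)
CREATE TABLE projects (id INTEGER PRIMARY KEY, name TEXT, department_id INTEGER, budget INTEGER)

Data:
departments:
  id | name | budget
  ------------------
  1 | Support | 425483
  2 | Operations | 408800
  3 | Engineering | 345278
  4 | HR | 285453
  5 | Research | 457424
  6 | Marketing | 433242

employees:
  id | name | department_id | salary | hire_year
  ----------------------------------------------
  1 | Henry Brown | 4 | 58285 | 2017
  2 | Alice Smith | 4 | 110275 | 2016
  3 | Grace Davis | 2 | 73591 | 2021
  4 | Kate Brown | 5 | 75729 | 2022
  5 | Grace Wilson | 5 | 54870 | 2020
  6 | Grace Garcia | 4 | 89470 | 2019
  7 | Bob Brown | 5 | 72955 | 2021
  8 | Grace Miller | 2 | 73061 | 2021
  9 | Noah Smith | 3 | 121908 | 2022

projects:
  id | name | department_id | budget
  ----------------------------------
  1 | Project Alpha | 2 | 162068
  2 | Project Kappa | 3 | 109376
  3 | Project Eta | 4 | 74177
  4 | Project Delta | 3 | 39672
SELECT department_id, SUM(budget) AS sum_budget FROM projects GROUP BY department_id HAVING SUM(budget) > 94254

Execution result:
department_id | sum_budget
2 | 162068
3 | 149048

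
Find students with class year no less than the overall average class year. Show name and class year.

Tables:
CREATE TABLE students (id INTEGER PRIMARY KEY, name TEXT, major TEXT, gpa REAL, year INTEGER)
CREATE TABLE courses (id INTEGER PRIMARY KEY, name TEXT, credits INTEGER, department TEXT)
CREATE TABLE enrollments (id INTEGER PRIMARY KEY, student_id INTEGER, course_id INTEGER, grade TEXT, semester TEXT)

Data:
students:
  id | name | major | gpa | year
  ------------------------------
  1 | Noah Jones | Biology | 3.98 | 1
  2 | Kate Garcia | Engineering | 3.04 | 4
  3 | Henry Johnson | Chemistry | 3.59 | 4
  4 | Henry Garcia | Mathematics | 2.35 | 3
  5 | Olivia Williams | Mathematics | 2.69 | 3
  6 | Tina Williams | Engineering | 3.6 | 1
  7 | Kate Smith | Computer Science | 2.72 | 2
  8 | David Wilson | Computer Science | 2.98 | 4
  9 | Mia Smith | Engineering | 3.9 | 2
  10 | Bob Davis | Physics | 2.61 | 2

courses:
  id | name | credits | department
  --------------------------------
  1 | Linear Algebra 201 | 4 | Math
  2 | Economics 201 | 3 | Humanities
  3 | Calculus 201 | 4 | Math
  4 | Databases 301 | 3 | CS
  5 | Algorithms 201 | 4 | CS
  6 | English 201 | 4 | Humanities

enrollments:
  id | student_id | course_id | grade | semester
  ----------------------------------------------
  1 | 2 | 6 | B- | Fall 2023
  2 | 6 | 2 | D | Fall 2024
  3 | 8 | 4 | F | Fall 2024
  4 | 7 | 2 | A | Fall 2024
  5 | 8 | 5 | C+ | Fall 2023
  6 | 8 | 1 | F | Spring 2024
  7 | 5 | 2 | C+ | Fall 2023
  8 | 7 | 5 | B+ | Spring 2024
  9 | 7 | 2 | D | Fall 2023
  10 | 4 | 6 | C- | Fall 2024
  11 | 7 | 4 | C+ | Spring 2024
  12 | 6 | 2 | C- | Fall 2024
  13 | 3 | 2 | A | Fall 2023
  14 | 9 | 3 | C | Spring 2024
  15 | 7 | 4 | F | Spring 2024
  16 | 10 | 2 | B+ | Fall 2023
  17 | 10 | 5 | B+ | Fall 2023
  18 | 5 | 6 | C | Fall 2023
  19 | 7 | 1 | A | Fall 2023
SELECT name, year FROM students WHERE year >= (SELECT AVG(year) FROM students)

Execution result:
name | year
Kate Garcia | 4
Henry Johnson | 4
Henry Garcia | 3
Olivia Williams | 3
David Wilson | 4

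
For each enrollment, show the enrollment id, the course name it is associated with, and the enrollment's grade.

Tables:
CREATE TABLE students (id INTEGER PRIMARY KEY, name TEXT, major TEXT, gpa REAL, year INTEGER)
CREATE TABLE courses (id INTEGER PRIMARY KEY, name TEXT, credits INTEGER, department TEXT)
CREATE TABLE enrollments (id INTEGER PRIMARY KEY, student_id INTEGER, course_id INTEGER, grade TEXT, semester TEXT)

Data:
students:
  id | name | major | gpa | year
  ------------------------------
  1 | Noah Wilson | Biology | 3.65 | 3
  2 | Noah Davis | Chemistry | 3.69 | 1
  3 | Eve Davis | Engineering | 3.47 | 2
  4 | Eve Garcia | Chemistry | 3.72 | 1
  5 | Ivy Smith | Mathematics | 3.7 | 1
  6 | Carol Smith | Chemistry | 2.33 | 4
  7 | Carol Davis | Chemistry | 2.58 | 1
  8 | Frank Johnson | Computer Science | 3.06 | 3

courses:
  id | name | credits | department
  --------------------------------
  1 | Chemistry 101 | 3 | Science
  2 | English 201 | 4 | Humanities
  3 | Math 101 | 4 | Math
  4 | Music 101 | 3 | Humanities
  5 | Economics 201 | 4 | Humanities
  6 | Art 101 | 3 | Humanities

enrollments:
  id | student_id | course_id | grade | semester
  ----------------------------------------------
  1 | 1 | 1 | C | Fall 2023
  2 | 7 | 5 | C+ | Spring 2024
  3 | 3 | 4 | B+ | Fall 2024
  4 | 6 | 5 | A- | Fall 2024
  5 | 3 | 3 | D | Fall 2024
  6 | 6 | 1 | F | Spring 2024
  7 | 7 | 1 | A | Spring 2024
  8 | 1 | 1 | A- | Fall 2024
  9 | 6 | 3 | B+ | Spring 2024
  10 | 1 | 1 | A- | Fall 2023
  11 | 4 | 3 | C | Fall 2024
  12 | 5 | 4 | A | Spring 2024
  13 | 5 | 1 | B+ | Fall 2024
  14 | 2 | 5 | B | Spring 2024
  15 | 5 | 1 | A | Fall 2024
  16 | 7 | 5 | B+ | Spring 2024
SELECT c.id, p.name AS course, c.grade FROM enrollments c JOIN courses p ON c.course_id = p.id

Execution result:
id | course | grade
1 | Chemistry 101 | C
2 | Economics 201 | C+
3 | Music 101 | B+
4 | Economics 201 | A-
5 | Math 101 | D
6 | Chemistry 101 | F
7 | Chemistry 101 | A
8 | Chemistry 101 | A-
9 | Math 101 | B+
10 | Chemistry 101 | A-
11 | Math 101 | C
12 | Music 101 | A
13 | Chemistry 101 | B+
14 | Economics 201 | B
15 | Chemistry 101 | A
16 | Economics 201 | B+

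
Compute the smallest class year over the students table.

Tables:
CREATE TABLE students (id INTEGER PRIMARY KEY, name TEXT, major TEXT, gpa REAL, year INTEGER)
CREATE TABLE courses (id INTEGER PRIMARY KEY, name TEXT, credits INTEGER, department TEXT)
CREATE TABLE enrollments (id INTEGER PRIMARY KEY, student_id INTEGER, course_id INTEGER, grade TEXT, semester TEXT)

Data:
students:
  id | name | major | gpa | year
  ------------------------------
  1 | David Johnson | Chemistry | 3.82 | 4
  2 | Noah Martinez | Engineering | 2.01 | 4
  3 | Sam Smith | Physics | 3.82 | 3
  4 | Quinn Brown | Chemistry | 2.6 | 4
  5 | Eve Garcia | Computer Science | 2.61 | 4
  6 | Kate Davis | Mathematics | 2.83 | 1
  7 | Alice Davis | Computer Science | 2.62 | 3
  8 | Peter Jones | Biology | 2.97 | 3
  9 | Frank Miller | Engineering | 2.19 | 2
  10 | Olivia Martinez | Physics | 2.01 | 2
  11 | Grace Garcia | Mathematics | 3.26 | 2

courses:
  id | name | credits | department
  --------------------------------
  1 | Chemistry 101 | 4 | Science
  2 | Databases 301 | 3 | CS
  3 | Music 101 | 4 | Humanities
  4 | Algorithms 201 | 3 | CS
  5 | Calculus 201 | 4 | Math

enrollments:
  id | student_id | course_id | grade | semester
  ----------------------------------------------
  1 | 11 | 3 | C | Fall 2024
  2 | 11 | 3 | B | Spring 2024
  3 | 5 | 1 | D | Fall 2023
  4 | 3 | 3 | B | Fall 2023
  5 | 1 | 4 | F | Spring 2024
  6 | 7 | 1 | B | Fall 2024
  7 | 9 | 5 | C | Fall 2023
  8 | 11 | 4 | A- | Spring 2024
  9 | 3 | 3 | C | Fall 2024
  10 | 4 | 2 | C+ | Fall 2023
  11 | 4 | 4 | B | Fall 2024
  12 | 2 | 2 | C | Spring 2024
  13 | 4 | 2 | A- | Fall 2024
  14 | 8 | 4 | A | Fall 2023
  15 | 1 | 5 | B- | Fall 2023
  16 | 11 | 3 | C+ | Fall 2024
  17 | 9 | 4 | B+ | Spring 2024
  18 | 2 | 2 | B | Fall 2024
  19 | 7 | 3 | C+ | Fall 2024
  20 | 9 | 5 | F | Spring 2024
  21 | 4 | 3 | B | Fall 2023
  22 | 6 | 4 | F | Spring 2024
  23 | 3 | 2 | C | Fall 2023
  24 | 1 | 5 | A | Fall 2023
SELECT MIN(year) FROM students

Execution result:
1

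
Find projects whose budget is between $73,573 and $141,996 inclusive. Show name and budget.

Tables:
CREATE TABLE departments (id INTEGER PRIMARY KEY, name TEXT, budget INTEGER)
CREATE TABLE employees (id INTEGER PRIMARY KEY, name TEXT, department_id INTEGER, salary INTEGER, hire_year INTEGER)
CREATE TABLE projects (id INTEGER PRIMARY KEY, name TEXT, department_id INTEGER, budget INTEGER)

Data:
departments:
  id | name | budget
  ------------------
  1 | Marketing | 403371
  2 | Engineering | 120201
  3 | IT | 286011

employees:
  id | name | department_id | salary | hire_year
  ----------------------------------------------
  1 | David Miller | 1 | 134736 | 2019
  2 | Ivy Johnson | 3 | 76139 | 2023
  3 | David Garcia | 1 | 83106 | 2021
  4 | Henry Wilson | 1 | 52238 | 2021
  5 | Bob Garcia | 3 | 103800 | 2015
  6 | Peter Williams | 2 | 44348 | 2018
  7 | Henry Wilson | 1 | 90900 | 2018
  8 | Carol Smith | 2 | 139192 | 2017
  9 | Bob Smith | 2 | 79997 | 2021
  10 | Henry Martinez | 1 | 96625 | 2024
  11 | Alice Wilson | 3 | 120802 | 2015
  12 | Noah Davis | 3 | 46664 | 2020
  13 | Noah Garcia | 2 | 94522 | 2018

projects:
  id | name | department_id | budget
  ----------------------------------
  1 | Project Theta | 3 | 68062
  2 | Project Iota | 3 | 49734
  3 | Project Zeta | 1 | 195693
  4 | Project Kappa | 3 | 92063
SELECT name, budget FROM projects WHERE budget BETWEEN 73573 AND 141996

Execution result:
name | budget
Project Kappa | 92063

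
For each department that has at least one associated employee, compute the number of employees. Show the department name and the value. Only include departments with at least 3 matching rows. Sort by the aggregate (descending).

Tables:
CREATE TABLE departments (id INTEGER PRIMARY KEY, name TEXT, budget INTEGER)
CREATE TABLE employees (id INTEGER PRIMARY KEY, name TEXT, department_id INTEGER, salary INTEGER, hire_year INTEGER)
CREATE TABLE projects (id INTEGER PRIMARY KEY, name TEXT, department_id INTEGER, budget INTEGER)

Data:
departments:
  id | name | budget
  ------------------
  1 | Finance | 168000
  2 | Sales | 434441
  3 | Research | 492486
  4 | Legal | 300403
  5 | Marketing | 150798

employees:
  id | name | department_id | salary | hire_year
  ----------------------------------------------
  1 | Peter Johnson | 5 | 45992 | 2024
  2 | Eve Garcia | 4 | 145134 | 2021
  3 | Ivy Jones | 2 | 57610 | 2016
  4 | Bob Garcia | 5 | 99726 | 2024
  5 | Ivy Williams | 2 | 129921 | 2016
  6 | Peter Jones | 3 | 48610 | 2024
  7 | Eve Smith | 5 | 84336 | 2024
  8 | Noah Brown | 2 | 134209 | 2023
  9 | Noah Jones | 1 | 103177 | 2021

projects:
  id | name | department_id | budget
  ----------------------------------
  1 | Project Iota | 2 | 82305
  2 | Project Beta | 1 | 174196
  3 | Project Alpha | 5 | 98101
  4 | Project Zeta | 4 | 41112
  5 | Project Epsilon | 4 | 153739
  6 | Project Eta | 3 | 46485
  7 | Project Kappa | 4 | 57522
SELECT p.name, COUNT(*) AS n FROM employees c JOIN departments p ON c.department_id = p.id GROUP BY p.id, p.name HAVING COUNT(*) >= 3 ORDER BY n DESC

Execution result:
name | n
Sales | 3
Marketing | 3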